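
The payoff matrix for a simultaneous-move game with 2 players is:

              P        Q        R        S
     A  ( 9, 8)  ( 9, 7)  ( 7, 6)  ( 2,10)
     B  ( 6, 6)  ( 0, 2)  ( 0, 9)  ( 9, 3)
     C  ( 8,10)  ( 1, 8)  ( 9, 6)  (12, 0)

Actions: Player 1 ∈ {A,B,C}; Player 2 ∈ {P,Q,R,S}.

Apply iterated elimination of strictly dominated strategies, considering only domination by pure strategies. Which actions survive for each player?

P1 drop B (C beats it: P:8>6 Q:1>0 R:9>0 S:12>9)
P2 drop Q (P beats it: A:8>7 C:10>8)
P2 drop R (P beats it: A:8>6 C:10>6)
P1→{A,C} P2→{P,S}

Survivors P1:{A,C} P2:{P,S}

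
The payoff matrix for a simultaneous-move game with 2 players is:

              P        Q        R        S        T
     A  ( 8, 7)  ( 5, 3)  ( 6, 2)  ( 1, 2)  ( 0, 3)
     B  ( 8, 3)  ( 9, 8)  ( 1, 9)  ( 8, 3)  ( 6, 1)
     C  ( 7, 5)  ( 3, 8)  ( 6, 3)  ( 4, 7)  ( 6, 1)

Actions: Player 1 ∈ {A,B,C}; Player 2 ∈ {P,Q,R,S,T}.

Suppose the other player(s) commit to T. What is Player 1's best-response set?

u_1(A vs T) = 0
u_1(B vs T) = 6
u_1(C vs T) = 6
max payoff 6 at {B,C}

argmax u_1 = {B,C}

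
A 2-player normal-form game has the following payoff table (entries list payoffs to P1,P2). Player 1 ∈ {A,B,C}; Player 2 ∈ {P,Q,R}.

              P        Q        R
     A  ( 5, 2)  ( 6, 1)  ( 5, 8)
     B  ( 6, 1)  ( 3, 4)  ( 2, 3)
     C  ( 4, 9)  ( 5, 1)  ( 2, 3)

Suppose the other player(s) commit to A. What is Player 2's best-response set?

u_2(P vs A) = 2
u_2(Q vs A) = 1
u_2(R vs A) = 8
max payoff 8 at {R}

P2 best: {R}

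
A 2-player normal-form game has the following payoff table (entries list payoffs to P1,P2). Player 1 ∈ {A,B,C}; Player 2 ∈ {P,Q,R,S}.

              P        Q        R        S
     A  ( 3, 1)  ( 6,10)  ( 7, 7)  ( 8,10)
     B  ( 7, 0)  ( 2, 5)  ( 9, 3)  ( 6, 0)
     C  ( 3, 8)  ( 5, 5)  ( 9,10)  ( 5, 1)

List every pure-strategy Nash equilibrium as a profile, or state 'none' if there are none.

(A,P): not NE [P1→B gives 7>3; P2→S gives 10>1]
(A,Q): NE
(A,R): not NE [P1→C gives 9>7; P2→S gives 10>7]
(A,S): NE
(B,P): not NE [P2→Q gives 5>0]
(B,Q): not NE [P1→A gives 6>2]
(B,R): not NE [P2→Q gives 5>3]
(B,S): not NE [P1→A gives 8>6; P2→Q gives 5>0]
(C,P): not NE [P1→B gives 7>3; P2→R gives 10>8]
(C,Q): not NE [P1→A gives 6>5; P2→R gives 10>5]
(C,R): NE
(C,S): not NE [P1→A gives 8>5; P2→R gives 10>1]

PSNE = {(A,Q), (A,S), (C,R)}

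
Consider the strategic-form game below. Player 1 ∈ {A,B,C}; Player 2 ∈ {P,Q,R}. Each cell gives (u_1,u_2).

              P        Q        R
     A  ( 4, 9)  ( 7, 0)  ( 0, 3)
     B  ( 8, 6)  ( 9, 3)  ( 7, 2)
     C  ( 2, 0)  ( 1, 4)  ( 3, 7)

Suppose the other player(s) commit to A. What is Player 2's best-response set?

u_2(P vs A) = 9
u_2(Q vs A) = 0
u_2(R vs A) = 3
max payoff 9 at {P}

P2 best: {P}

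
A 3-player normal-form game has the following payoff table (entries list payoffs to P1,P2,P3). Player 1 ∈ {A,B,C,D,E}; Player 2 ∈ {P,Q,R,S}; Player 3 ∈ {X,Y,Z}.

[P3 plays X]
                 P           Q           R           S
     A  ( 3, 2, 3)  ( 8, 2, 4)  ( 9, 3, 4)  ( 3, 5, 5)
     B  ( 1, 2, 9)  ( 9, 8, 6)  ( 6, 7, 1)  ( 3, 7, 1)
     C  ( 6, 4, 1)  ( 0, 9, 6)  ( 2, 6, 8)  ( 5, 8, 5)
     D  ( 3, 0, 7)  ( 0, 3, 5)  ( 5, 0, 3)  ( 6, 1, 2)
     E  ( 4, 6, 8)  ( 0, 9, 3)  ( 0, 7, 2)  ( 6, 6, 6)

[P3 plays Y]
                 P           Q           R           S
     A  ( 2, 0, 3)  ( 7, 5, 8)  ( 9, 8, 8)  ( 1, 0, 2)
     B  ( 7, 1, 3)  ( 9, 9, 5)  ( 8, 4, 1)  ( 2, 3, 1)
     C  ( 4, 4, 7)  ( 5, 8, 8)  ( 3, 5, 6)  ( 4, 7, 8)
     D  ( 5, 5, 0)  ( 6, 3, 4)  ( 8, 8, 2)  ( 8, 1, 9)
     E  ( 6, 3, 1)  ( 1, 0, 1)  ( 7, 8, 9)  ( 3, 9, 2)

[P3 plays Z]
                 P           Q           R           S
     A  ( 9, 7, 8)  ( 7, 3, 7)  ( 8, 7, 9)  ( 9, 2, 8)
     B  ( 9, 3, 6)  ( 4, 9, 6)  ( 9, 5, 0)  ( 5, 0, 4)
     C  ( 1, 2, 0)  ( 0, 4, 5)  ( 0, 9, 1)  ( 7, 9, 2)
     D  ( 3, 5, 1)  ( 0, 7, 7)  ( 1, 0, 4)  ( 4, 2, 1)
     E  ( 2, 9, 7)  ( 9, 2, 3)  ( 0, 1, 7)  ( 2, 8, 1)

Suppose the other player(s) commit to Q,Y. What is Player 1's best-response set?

u_1(A vs Q,Y) = 7
u_1(B vs Q,Y) = 9
u_1(C vs Q,Y) = 5
u_1(D vs Q,Y) = 6
u_1(E vs Q,Y) = 1
max payoff 9 at {B}

P1 best: {B}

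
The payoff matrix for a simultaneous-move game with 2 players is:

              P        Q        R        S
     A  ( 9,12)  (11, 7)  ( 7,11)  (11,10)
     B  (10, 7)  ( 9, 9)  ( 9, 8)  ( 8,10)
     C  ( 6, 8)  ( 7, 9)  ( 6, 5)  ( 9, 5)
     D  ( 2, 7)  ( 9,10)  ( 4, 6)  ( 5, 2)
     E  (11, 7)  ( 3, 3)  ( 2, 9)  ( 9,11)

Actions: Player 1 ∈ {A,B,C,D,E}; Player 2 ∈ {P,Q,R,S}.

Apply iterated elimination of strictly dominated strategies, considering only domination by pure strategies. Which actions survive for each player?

Remaining: P1:{A,B,E} P2:{P,R,S}

P1 drop C (A beats it: P:9>6 Q:11>7 R:7>6 S:11>9)
P1 drop D (A beats it: P:9>2 Q:11>9 R:7>4 S:11>5)
P2 drop Q (S beats it: A:10>7 B:10>9 E:11>3)
P1→{A,B,E} P2→{P,R,S}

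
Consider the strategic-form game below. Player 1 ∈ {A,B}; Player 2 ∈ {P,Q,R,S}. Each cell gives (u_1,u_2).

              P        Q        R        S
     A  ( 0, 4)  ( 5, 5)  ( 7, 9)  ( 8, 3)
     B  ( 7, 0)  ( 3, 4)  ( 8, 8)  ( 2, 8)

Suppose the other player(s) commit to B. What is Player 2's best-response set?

u_2(P vs B) = 0
u_2(Q vs B) = 4
u_2(R vs B) = 8
u_2(S vs B) = 8
max payoff 8 at {R,S}

BR_2 = {R,S}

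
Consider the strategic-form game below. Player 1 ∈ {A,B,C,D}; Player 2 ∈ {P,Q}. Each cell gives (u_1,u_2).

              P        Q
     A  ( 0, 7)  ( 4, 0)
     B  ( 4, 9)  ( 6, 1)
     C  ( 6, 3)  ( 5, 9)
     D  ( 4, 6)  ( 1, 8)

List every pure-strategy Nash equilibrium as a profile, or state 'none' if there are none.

(A,P): not NE [P1→C gives 6>0]
(A,Q): not NE [P1→B gives 6>4; P2→P gives 7>0]
(B,P): not NE [P1→C gives 6>4]
(B,Q): not NE [P2→P gives 9>1]
(C,P): not NE [P2→Q gives 9>3]
(C,Q): not NE [P1→B gives 6>5]
(D,P): not NE [P1→C gives 6>4; P2→Q gives 8>6]
(D,Q): not NE [P1→B gives 6>1]

Equilibria: none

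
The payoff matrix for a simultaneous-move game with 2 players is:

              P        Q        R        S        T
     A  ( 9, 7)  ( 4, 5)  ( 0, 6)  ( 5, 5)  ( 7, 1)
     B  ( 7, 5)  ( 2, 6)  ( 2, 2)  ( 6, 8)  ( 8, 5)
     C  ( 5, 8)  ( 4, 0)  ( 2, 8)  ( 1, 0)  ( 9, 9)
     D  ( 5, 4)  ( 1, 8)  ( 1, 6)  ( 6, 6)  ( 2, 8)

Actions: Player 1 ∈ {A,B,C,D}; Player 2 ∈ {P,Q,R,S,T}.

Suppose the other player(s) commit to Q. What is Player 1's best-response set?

u_1(A vs Q) = 4
u_1(B vs Q) = 2
u_1(C vs Q) = 4
u_1(D vs Q) = 1
max payoff 4 at {A,C}

BR_1 = {A,C}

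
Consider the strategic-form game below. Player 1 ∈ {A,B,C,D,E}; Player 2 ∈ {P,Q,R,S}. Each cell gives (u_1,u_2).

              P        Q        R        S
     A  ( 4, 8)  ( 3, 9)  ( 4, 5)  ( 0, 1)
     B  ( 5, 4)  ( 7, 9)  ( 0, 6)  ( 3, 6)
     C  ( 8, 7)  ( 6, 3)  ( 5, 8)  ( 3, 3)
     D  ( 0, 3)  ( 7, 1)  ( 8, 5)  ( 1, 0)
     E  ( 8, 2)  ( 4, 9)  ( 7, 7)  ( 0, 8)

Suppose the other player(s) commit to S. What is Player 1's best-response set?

BR_1 = {B,C}

u_1(A vs S) = 0
u_1(B vs S) = 3
u_1(C vs S) = 3
u_1(D vs S) = 1
u_1(E vs S) = 0
max payoff 3 at {B,C}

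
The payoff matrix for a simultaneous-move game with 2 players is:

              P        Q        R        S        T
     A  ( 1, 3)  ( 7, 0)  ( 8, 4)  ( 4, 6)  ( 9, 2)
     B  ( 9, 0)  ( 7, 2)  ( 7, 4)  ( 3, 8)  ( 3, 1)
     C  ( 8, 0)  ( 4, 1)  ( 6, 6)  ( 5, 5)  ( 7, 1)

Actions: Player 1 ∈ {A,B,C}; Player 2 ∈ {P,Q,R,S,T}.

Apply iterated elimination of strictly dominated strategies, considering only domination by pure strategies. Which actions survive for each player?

P2 drop P (R beats it: A:4>3 B:4>0 C:6>0)
P2 drop Q (R beats it: A:4>0 B:4>2 C:6>1)
P1 drop B (A beats it: R:8>7 S:4>3 T:9>3)
P2 drop T (R beats it: A:4>2 C:6>1)
P1→{A,C} P2→{R,S}

IESDS → P1:{A,C} P2:{R,S}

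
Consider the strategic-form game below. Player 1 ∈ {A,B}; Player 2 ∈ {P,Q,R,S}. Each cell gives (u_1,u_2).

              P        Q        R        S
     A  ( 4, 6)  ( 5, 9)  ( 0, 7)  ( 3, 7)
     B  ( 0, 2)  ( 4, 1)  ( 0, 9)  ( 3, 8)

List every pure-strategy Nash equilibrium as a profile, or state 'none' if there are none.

Nash profiles: (A,Q), (B,R)

(A,P): not NE [P2→Q gives 9>6]
(A,Q): NE
(A,R): not NE [P2→Q gives 9>7]
(A,S): not NE [P2→Q gives 9>7]
(B,P): not NE [P1→A gives 4>0; P2→R gives 9>2]
(B,Q): not NE [P1→A gives 5>4; P2→R gives 9>1]
(B,R): NE
(B,S): not NE [P2→R gives 9>8]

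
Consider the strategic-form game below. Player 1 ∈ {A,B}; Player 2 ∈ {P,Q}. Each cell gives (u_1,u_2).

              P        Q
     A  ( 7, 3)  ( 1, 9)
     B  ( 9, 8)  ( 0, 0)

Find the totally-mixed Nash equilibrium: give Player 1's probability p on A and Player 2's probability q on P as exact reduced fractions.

(p,q) = (4/7, 1/3)

P1 indiff ⇒ q·7+(1-q)·1 = q·9+(1-q)·0 ⇒ q(-2) = (1-q)(-1) ⇒ q = 1/3
P2 indiff ⇒ p·3+(1-p)·8 = p·9+(1-p)·0 ⇒ p(-6) = (1-p)(-8) ⇒ p = 4/7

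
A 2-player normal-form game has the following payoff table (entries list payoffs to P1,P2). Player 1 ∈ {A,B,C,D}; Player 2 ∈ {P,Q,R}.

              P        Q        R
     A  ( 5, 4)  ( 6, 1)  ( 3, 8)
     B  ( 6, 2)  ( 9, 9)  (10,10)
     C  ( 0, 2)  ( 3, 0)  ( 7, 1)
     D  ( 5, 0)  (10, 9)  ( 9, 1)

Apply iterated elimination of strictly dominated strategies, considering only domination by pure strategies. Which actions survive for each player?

Survivors P1:{B,D} P2:{Q,R}

P1 drop A (B beats it: P:6>5 Q:9>6 R:10>3)
P1 drop C (B beats it: P:6>0 Q:9>3 R:10>7)
P2 drop P (Q beats it: B:9>2 D:9>0)
P1→{B,D} P2→{Q,R}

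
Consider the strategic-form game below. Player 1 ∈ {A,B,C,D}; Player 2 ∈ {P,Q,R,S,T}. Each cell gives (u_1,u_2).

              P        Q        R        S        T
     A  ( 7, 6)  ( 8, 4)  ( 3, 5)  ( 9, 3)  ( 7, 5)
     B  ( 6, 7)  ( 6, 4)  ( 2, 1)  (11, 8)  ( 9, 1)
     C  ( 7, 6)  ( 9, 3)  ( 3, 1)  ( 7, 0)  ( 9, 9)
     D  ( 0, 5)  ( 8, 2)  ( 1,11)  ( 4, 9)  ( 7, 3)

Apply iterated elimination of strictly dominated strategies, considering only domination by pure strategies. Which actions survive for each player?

Remaining: P1:{A,B,C} P2:{P,S,T}

P1 drop D (C beats it: P:7>0 Q:9>8 R:3>1 S:7>4 T:9>7)
P2 drop Q (P beats it: A:6>4 B:7>4 C:6>3)
P2 drop R (P beats it: A:6>5 B:7>1 C:6>1)
P1→{A,B,C} P2→{P,S,T}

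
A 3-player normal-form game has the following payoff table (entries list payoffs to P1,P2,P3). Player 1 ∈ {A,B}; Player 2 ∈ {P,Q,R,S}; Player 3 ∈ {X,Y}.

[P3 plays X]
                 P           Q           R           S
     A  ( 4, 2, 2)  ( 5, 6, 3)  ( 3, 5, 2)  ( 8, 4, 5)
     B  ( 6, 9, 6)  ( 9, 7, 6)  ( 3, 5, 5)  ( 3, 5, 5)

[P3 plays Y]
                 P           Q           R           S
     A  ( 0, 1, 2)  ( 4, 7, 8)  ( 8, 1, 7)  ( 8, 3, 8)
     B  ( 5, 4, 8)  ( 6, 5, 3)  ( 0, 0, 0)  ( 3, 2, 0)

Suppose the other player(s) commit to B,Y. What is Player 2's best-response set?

u_2(P vs B,Y) = 4
u_2(Q vs B,Y) = 5
u_2(R vs B,Y) = 0
u_2(S vs B,Y) = 2
max payoff 5 at {Q}

argmax u_2 = {Q}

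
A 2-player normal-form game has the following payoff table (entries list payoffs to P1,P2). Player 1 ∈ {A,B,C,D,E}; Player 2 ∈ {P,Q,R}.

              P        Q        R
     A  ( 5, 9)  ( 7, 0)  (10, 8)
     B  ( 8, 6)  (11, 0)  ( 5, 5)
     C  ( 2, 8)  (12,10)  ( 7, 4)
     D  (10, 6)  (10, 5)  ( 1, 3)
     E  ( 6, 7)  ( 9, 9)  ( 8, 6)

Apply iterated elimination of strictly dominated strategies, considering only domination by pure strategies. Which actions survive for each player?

Survivors P1:{B,C,D} P2:{P,Q}

P2 drop R (P beats it: A:9>8 B:6>5 C:8>4 D:6>3 E:7>6)
P1 drop A (B beats it: P:8>5 Q:11>7)
P1 drop E (B beats it: P:8>6 Q:11>9)
P1→{B,C,D} P2→{P,Q}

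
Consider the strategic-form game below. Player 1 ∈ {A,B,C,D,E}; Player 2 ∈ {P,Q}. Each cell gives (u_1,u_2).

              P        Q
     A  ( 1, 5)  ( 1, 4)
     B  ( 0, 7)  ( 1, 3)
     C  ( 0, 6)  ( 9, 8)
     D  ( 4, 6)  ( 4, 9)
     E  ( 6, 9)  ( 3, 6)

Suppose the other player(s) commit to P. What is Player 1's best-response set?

u_1(A vs P) = 1
u_1(B vs P) = 0
u_1(C vs P) = 0
u_1(D vs P) = 4
u_1(E vs P) = 6
max payoff 6 at {E}

P1 best: {E}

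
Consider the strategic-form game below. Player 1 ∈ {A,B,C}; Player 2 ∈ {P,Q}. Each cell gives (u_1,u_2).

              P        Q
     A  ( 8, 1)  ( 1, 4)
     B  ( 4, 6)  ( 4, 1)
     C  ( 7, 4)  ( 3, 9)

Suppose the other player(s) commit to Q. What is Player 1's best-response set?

argmax u_1 = {B}

u_1(A vs Q) = 1
u_1(B vs Q) = 4
u_1(C vs Q) = 3
max payoff 4 at {B}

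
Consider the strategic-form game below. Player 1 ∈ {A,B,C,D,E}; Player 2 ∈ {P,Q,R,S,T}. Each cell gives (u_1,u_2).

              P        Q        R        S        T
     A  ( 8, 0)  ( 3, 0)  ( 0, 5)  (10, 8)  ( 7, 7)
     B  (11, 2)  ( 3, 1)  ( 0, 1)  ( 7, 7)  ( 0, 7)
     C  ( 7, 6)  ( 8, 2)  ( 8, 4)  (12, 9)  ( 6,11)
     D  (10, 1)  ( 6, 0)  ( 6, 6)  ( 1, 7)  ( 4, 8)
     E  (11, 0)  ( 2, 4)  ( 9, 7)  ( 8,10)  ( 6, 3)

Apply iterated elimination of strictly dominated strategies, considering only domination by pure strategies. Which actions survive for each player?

P2 drop P (S beats it: A:8>0 B:7>2 C:9>6 D:7>1 E:10>0)
P1 drop B (C beats it: Q:8>3 R:8>0 S:12>7 T:6>0)
P1 drop D (C beats it: Q:8>6 R:8>6 S:12>1 T:6>4)
P2 drop Q (R beats it: A:5>0 C:4>2 E:7>4)
P2 drop R (S beats it: A:8>5 C:9>4 E:10>7)
P1 drop E (A beats it: S:10>8 T:7>6)
P1→{A,C} P2→{S,T}

IESDS → P1:{A,C} P2:{S,T}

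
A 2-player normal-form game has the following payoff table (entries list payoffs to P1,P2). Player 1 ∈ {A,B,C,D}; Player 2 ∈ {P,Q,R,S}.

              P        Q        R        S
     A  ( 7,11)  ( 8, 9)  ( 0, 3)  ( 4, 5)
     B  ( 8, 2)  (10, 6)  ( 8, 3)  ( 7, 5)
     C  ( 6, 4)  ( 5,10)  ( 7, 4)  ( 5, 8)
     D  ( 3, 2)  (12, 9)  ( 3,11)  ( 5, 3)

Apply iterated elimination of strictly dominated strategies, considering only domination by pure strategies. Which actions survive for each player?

P1 drop A (B beats it: P:8>7 Q:10>8 R:8>0 S:7>4)
P1 drop C (B beats it: P:8>6 Q:10>5 R:8>7 S:7>5)
P2 drop P (Q beats it: B:6>2 D:9>2)
P2 drop S (Q beats it: B:6>5 D:9>3)
P1→{B,D} P2→{Q,R}

Remaining: P1:{B,D} P2:{Q,R}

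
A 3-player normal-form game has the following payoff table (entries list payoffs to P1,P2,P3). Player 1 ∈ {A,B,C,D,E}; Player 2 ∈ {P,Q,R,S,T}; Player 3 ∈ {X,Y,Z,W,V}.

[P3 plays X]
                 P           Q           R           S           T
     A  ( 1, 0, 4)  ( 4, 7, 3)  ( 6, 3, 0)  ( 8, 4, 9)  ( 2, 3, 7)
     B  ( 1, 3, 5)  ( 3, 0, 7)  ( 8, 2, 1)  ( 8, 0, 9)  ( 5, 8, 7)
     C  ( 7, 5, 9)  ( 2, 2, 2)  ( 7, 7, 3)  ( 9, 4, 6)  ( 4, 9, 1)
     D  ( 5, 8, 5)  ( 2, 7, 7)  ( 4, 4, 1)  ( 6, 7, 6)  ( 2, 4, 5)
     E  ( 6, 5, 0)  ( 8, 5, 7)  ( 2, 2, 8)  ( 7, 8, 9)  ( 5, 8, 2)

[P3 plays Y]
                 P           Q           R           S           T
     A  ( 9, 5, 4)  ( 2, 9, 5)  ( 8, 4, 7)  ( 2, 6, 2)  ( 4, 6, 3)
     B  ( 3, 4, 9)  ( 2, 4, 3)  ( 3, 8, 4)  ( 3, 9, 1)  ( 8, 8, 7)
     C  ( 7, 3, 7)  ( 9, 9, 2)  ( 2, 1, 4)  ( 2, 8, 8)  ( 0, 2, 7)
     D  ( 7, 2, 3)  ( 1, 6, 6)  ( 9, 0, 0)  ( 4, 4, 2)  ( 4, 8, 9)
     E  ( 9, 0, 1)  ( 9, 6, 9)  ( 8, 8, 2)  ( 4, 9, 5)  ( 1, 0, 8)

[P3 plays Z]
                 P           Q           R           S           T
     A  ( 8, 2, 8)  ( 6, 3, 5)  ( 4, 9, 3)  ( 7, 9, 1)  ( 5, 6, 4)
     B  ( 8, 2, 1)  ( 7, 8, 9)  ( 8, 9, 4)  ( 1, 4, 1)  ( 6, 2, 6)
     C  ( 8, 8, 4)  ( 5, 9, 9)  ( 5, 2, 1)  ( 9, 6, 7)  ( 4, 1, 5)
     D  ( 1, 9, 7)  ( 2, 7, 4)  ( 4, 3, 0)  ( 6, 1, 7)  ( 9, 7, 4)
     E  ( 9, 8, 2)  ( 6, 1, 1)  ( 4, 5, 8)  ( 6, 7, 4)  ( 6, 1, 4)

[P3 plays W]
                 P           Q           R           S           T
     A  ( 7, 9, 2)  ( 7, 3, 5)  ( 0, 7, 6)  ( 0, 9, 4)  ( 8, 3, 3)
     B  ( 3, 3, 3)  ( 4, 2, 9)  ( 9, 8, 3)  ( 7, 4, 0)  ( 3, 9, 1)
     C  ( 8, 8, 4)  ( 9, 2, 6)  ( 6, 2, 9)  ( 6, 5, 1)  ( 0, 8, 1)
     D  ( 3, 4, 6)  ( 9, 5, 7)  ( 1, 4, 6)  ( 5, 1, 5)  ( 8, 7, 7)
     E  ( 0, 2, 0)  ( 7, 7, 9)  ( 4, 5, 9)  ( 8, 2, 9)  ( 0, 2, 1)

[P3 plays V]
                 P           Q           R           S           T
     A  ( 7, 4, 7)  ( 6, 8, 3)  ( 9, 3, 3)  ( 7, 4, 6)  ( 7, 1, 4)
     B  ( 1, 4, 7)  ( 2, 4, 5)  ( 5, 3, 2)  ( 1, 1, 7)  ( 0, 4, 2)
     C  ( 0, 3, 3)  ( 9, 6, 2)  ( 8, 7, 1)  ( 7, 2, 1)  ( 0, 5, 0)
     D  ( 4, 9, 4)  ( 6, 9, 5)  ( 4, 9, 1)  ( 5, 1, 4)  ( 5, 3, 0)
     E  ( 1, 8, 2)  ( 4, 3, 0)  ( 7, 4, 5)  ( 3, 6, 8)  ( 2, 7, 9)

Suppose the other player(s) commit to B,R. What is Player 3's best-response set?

u_3(X vs B,R) = 1
u_3(Y vs B,R) = 4
u_3(Z vs B,R) = 4
u_3(W vs B,R) = 3
u_3(V vs B,R) = 2
max payoff 4 at {Y,Z}

P3 best: {Y,Z}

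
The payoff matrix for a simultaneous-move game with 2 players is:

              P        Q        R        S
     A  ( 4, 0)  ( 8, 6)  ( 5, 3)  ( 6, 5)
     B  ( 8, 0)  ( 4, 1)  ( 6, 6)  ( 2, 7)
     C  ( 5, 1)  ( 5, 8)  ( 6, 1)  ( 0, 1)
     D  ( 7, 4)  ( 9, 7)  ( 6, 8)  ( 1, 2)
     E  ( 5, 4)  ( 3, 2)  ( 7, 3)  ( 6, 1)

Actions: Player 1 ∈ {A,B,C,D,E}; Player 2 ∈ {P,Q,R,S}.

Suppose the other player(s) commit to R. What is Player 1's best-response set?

P1 best: {E}

u_1(A vs R) = 5
u_1(B vs R) = 6
u_1(C vs R) = 6
u_1(D vs R) = 6
u_1(E vs R) = 7
max payoff 7 at {E}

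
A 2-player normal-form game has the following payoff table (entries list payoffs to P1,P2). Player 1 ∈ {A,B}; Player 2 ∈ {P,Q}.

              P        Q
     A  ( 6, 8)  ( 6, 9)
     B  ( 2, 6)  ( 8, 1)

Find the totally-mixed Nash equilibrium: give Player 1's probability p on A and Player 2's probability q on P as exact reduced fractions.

P1 indiff ⇒ q·6+(1-q)·6 = q·2+(1-q)·8 ⇒ q(4) = (1-q)(2) ⇒ q = 1/3
P2 indiff ⇒ p·8+(1-p)·6 = p·9+(1-p)·1 ⇒ p(-1) = (1-p)(-5) ⇒ p = 5/6

P1 mixes 5/6 on A; P2 mixes 1/3 on P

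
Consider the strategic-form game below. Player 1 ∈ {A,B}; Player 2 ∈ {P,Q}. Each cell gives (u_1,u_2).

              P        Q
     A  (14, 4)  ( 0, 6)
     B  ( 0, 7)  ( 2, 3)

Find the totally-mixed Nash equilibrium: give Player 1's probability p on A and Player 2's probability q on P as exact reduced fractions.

P1 indiff ⇒ q·14+(1-q)·0 = q·0+(1-q)·2 ⇒ q(14) = (1-q)(2) ⇒ q = 1/8
P2 indiff ⇒ p·4+(1-p)·7 = p·6+(1-p)·3 ⇒ p(-2) = (1-p)(-4) ⇒ p = 2/3

(p,q) = (2/3, 1/8)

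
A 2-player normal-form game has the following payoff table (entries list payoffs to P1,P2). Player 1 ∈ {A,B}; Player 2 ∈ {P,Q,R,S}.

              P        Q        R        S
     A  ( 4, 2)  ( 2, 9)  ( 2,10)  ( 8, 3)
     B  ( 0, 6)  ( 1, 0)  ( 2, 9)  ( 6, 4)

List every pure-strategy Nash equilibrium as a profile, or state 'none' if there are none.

PSNE = {(A,R), (B,R)}

(A,P): not NE [P2→R gives 10>2]
(A,Q): not NE [P2→R gives 10>9]
(A,R): NE
(A,S): not NE [P2→R gives 10>3]
(B,P): not NE [P1→A gives 4>0; P2→R gives 9>6]
(B,Q): not NE [P1→A gives 2>1; P2→R gives 9>0]
(B,R): NE
(B,S): not NE [P1→A gives 8>6; P2→R gives 9>4]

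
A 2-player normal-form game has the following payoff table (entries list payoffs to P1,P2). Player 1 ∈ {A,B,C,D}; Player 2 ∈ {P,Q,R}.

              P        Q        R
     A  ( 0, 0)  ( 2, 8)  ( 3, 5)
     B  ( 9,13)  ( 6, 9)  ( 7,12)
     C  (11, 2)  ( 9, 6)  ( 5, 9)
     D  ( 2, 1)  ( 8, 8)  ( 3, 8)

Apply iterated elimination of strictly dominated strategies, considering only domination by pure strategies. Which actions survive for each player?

Remaining: P1:{B,C} P2:{P,R}

P1 drop A (B beats it: P:9>0 Q:6>2 R:7>3)
P1 drop D (C beats it: P:11>2 Q:9>8 R:5>3)
P2 drop Q (R beats it: B:12>9 C:9>6)
P1→{B,C} P2→{P,R}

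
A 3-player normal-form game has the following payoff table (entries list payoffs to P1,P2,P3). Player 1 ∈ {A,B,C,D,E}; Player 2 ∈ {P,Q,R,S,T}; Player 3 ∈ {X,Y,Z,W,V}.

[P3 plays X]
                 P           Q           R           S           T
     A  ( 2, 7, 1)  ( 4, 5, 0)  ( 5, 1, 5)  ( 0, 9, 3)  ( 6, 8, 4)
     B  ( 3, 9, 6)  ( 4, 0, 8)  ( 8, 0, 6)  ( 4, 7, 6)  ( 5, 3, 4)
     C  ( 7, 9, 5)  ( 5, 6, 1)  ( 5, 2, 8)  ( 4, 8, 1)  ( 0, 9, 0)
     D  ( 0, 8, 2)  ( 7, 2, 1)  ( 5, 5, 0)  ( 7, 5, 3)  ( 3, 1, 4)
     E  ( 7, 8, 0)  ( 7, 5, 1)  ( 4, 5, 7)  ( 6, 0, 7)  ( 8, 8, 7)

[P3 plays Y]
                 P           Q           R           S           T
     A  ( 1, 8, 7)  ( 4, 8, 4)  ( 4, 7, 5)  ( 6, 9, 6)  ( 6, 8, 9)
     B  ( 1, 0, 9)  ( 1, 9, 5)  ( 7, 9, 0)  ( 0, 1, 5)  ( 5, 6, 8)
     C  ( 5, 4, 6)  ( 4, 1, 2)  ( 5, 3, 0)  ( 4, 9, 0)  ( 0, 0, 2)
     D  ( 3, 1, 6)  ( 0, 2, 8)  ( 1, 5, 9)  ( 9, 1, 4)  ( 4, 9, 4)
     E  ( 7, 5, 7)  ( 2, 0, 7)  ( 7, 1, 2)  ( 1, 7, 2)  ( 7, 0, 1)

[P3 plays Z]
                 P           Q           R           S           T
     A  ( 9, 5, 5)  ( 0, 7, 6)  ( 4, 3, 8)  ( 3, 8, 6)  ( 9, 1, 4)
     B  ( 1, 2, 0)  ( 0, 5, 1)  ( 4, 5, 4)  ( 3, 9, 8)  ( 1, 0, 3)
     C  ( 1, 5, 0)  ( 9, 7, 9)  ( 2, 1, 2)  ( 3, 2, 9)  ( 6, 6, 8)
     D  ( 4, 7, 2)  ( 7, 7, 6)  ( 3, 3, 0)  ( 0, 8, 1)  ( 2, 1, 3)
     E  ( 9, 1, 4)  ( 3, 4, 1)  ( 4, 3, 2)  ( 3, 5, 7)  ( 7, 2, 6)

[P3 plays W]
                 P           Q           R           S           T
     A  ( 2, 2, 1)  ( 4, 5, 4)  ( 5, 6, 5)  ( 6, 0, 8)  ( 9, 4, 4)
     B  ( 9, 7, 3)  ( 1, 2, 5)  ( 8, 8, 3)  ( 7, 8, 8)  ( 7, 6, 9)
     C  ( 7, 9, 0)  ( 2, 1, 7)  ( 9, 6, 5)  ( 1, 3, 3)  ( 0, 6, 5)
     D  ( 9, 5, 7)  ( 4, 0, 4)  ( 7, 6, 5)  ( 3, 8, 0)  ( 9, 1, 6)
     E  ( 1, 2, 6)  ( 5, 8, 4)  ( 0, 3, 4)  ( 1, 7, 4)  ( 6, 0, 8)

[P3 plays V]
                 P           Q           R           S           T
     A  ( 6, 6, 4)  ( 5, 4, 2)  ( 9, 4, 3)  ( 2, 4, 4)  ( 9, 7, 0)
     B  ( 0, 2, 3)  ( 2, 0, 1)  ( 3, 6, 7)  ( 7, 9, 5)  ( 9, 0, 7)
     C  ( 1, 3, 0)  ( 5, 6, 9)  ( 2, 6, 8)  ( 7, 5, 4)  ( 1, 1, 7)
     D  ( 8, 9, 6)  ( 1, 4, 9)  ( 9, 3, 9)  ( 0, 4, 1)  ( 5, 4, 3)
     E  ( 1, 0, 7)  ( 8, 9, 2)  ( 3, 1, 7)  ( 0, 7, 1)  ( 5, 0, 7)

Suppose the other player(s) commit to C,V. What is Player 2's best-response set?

u_2(P vs C,V) = 3
u_2(Q vs C,V) = 6
u_2(R vs C,V) = 6
u_2(S vs C,V) = 5
u_2(T vs C,V) = 1
max payoff 6 at {Q,R}

argmax u_2 = {Q,R}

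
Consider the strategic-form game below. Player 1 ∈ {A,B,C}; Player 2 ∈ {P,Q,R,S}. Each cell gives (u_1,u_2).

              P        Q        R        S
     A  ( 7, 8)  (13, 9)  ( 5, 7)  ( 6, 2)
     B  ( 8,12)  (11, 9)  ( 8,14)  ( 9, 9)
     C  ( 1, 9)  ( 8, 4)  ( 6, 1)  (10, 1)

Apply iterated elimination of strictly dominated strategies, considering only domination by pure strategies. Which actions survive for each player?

Remaining: P1:{A,B} P2:{P,Q,R}

P2 drop S (P beats it: A:8>2 B:12>9 C:9>1)
P1 drop C (B beats it: P:8>1 Q:11>8 R:8>6)
P1→{A,B} P2→{P,Q,R}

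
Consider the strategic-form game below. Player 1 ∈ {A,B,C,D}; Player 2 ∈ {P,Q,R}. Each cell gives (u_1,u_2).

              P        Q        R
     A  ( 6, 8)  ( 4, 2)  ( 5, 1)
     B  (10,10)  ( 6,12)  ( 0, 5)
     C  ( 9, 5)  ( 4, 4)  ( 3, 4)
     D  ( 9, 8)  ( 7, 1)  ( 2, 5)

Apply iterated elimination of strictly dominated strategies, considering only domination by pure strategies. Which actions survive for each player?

Remaining: P1:{B,D} P2:{P,Q}

P2 drop R (P beats it: A:8>1 B:10>5 C:5>4 D:8>5)
P1 drop A (B beats it: P:10>6 Q:6>4)
P1 drop C (B beats it: P:10>9 Q:6>4)
P1→{B,D} P2→{P,Q}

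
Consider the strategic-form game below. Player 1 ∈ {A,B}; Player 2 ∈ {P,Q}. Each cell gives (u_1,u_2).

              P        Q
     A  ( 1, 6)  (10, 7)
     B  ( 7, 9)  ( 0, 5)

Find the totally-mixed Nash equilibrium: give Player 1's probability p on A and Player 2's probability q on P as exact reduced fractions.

P1 mixes 4/5 on A; P2 mixes 5/8 on P

P1 indiff ⇒ q·1+(1-q)·10 = q·7+(1-q)·0 ⇒ q(-6) = (1-q)(-10) ⇒ q = 5/8
P2 indiff ⇒ p·6+(1-p)·9 = p·7+(1-p)·5 ⇒ p(-1) = (1-p)(-4) ⇒ p = 4/5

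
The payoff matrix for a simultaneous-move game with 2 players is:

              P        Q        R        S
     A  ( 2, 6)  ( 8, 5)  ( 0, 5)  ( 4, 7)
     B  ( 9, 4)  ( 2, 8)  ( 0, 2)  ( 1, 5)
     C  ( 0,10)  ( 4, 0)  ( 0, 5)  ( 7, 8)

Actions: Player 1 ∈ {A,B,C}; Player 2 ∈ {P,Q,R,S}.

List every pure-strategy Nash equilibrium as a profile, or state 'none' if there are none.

(A,P): not NE [P1→B gives 9>2; P2→S gives 7>6]
(A,Q): not NE [P2→S gives 7>5]
(A,R): not NE [P2→S gives 7>5]
(A,S): not NE [P1→C gives 7>4]
(B,P): not NE [P2→Q gives 8>4]
(B,Q): not NE [P1→A gives 8>2]
(B,R): not NE [P2→Q gives 8>2]
(B,S): not NE [P1→C gives 7>1; P2→Q gives 8>5]
(C,P): not NE [P1→B gives 9>0]
(C,Q): not NE [P1→A gives 8>4; P2→P gives 10>0]
(C,R): not NE [P2→P gives 10>5]
(C,S): not NE [P2→P gives 10>8]

PSNE: ∅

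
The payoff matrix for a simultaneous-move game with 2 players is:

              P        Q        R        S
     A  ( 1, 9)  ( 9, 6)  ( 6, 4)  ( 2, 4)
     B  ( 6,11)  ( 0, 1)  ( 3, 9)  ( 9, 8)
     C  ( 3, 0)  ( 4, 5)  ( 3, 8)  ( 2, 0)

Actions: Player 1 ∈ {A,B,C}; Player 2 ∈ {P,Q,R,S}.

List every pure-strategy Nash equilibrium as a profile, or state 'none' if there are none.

(A,P): not NE [P1→B gives 6>1]
(A,Q): not NE [P2→P gives 9>6]
(A,R): not NE [P2→P gives 9>4]
(A,S): not NE [P1→B gives 9>2; P2→P gives 9>4]
(B,P): NE
(B,Q): not NE [P1→A gives 9>0; P2→P gives 11>1]
(B,R): not NE [P1→A gives 6>3; P2→P gives 11>9]
(B,S): not NE [P2→P gives 11>8]
(C,P): not NE [P1→B gives 6>3; P2→R gives 8>0]
(C,Q): not NE [P1→A gives 9>4; P2→R gives 8>5]
(C,R): not NE [P1→A gives 6>3]
(C,S): not NE [P1→B gives 9>2; P2→R gives 8>0]

NE set: (B,P)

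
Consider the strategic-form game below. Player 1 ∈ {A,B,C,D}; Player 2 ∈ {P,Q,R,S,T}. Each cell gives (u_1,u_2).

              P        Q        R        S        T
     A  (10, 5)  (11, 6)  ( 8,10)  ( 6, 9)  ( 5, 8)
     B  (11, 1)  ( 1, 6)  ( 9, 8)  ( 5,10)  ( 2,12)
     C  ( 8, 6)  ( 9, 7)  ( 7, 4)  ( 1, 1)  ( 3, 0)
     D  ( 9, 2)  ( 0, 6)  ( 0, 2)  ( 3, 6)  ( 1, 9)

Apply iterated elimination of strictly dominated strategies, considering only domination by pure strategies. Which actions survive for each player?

Survivors P1:{A,B} P2:{R,S,T}

P1 drop C (A beats it: P:10>8 Q:11>9 R:8>7 S:6>1 T:5>3)
P1 drop D (A beats it: P:10>9 Q:11>0 R:8>0 S:6>3 T:5>1)
P2 drop P (Q beats it: A:6>5 B:6>1)
P2 drop Q (R beats it: A:10>6 B:8>6)
P1→{A,B} P2→{R,S,T}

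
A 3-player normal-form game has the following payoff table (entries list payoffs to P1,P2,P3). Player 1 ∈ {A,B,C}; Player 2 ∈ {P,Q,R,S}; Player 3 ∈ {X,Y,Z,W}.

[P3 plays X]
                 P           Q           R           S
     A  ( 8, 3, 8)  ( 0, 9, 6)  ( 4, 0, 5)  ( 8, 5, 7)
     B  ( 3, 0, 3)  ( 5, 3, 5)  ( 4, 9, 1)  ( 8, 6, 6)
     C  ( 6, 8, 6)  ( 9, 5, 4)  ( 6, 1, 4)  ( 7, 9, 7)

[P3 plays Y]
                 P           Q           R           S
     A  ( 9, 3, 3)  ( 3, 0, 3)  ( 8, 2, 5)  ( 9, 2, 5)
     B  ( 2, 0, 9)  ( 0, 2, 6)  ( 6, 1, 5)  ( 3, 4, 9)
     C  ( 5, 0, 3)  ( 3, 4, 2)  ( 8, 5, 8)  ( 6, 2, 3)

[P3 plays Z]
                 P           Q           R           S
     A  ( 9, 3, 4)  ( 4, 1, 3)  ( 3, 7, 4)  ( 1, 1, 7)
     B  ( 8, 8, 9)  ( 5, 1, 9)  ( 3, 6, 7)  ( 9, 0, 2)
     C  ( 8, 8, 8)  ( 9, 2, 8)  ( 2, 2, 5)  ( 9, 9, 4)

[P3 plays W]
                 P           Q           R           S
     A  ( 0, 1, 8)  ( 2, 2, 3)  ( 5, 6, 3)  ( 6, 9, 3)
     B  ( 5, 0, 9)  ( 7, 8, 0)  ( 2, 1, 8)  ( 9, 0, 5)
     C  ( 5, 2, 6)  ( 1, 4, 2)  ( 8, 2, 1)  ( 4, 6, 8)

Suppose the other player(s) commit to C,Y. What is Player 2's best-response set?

BR_2 = {R}

u_2(P vs C,Y) = 0
u_2(Q vs C,Y) = 4
u_2(R vs C,Y) = 5
u_2(S vs C,Y) = 2
max payoff 5 at {R}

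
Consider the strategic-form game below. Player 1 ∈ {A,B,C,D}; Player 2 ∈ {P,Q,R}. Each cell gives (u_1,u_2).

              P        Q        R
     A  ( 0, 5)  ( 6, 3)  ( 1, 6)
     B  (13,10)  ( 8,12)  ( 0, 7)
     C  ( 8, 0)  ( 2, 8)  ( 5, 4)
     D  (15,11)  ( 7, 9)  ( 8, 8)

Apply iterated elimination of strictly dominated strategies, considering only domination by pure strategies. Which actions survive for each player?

Remaining: P1:{B,D} P2:{P,Q}

P1 drop A (D beats it: P:15>0 Q:7>6 R:8>1)
P1 drop C (D beats it: P:15>8 Q:7>2 R:8>5)
P2 drop R (P beats it: B:10>7 D:11>8)
P1→{B,D} P2→{P,Q}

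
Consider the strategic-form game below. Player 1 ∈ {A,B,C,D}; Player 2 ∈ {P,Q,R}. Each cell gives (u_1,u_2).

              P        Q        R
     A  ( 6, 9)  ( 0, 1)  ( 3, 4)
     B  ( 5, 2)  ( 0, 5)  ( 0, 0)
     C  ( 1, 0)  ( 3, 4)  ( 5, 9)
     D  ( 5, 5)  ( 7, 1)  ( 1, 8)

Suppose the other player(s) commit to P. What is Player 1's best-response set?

argmax u_1 = {A}

u_1(A vs P) = 6
u_1(B vs P) = 5
u_1(C vs P) = 1
u_1(D vs P) = 5
max payoff 6 at {A}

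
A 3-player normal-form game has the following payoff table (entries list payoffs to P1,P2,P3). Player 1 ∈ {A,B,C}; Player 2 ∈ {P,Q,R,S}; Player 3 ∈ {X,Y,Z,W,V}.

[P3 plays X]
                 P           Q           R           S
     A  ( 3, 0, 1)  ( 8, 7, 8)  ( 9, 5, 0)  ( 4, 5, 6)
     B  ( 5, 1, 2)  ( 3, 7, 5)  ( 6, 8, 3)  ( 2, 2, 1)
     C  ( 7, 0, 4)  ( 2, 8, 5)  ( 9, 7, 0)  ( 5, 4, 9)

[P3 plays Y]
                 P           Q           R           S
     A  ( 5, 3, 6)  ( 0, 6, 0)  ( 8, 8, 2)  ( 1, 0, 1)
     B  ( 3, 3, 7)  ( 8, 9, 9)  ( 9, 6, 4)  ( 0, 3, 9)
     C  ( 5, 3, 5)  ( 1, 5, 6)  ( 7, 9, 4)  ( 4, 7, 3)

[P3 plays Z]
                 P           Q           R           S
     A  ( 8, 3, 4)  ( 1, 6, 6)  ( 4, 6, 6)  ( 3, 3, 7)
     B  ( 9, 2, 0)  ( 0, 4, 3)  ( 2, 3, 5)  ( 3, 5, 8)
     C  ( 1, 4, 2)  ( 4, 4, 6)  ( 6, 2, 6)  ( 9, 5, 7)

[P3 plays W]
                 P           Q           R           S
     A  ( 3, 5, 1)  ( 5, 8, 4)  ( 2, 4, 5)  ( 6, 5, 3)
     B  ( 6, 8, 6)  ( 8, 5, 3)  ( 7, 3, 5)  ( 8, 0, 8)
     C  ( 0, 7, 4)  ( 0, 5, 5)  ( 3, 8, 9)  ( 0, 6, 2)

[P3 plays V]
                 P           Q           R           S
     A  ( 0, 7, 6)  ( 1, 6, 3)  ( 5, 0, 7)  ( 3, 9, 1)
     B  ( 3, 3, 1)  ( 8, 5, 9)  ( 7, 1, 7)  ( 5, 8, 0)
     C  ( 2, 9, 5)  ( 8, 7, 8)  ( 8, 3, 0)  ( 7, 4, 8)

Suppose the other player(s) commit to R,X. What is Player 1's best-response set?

u_1(A vs R,X) = 9
u_1(B vs R,X) = 6
u_1(C vs R,X) = 9
max payoff 9 at {A,C}

argmax u_1 = {A,C}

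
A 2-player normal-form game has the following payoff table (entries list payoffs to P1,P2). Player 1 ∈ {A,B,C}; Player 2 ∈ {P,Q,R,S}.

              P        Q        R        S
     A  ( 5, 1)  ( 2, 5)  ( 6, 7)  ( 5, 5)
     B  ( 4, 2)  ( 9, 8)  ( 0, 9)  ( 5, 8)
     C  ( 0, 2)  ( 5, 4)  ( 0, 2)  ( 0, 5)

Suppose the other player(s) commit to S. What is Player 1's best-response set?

u_1(A vs S) = 5
u_1(B vs S) = 5
u_1(C vs S) = 0
max payoff 5 at {A,B}

argmax u_1 = {A,B}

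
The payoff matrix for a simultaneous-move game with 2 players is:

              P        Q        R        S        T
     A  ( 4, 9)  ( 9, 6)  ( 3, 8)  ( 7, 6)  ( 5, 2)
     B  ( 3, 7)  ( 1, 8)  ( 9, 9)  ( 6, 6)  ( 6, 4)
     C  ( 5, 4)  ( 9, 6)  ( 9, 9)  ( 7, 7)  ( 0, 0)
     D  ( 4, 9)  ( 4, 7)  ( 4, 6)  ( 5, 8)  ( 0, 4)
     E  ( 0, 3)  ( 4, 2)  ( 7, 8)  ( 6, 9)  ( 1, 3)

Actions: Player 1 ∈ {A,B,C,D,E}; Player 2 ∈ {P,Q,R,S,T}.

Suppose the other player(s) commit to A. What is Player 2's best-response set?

argmax u_2 = {P}

u_2(P vs A) = 9
u_2(Q vs A) = 6
u_2(R vs A) = 8
u_2(S vs A) = 6
u_2(T vs A) = 2
max payoff 9 at {P}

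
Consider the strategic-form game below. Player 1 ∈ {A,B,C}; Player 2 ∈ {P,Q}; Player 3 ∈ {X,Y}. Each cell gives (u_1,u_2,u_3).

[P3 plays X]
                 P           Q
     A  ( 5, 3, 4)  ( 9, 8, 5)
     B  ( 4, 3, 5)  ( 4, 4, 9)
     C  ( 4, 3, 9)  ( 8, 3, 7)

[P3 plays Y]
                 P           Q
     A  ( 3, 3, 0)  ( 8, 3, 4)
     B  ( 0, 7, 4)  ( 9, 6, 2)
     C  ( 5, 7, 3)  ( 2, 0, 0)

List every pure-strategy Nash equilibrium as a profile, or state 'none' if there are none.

PSNE = {(A,Q,X)}

(A,P,X): not NE [P2→Q gives 8>3]
(A,P,Y): not NE [P1→C gives 5>3; P3→X gives 4>0]
(A,Q,X): NE
(A,Q,Y): not NE [P1→B gives 9>8; P3→X gives 5>4]
(B,P,X): not NE [P1→A gives 5>4; P2→Q gives 4>3]
(B,P,Y): not NE [P1→C gives 5>0; P3→X gives 5>4]
(B,Q,X): not NE [P1→A gives 9>4]
(B,Q,Y): not NE [P2→P gives 7>6; P3→X gives 9>2]
(C,P,X): not NE [P1→A gives 5>4]
(C,P,Y): not NE [P3→X gives 9>3]
(C,Q,X): not NE [P1→A gives 9>8]
(C,Q,Y): not NE [P1→B gives 9>2; P2→P gives 7>0; P3→X gives 7>0]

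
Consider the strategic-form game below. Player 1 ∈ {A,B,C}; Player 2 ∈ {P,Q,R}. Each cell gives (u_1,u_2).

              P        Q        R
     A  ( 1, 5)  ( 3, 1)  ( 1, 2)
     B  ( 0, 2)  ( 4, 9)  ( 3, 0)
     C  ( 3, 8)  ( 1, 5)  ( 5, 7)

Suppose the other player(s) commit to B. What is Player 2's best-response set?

BR_2 = {Q}

u_2(P vs B) = 2
u_2(Q vs B) = 9
u_2(R vs B) = 0
max payoff 9 at {Q}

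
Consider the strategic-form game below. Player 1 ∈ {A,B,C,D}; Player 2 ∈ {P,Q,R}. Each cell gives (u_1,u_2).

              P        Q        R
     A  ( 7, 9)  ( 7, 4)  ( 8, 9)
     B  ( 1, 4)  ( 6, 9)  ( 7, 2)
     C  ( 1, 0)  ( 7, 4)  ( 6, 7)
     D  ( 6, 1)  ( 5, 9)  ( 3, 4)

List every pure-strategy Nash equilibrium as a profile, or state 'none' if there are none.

Nash profiles: (A,P), (A,R)

(A,P): NE
(A,Q): not NE [P2→R gives 9>4]
(A,R): NE
(B,P): not NE [P1→A gives 7>1; P2→Q gives 9>4]
(B,Q): not NE [P1→C gives 7>6]
(B,R): not NE [P1→A gives 8>7; P2→Q gives 9>2]
(C,P): not NE [P1→A gives 7>1; P2→R gives 7>0]
(C,Q): not NE [P2→R gives 7>4]
(C,R): not NE [P1→A gives 8>6]
(D,P): not NE [P1→A gives 7>6; P2→Q gives 9>1]
(D,Q): not NE [P1→C gives 7>5]
(D,R): not NE [P1→A gives 8>3; P2→Q gives 9>4]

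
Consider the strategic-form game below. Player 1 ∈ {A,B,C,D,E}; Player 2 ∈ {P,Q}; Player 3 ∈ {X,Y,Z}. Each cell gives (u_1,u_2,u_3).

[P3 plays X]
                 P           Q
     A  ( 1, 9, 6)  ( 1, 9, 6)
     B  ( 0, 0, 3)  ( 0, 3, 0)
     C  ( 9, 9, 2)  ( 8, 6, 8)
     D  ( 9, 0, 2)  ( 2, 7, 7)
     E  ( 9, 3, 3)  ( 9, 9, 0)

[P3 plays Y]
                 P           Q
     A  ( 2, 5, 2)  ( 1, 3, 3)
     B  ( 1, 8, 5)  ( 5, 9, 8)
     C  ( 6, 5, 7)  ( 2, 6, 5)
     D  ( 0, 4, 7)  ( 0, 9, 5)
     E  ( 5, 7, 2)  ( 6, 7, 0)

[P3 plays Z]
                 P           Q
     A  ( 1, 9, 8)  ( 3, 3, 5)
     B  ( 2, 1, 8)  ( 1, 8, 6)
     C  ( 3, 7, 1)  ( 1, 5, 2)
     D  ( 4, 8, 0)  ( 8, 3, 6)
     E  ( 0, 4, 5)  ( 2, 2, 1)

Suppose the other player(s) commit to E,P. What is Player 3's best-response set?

u_3(X vs E,P) = 3
u_3(Y vs E,P) = 2
u_3(Z vs E,P) = 5
max payoff 5 at {Z}

P3 best: {Z}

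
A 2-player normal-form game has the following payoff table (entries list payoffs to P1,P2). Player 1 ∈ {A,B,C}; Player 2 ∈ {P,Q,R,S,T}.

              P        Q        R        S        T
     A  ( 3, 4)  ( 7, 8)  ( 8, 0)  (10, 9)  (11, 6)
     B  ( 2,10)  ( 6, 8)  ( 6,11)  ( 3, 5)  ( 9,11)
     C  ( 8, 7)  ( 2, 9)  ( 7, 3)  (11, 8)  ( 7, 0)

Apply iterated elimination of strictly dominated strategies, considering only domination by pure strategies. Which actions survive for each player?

P1 drop B (A beats it: P:3>2 Q:7>6 R:8>6 S:10>3 T:11>9)
P2 drop P (Q beats it: A:8>4 C:9>7)
P2 drop R (Q beats it: A:8>0 C:9>3)
P2 drop T (Q beats it: A:8>6 C:9>0)
P1→{A,C} P2→{Q,S}

IESDS → P1:{A,C} P2:{Q,S}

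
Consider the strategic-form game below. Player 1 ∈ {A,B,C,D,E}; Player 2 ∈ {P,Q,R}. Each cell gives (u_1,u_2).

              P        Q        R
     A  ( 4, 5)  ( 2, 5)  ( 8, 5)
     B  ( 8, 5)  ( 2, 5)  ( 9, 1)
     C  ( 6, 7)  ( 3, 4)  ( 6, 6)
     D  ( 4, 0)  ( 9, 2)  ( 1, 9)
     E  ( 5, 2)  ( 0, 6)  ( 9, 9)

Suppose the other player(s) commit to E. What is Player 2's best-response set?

P2 best: {R}

u_2(P vs E) = 2
u_2(Q vs E) = 6
u_2(R vs E) = 9
max payoff 9 at {R}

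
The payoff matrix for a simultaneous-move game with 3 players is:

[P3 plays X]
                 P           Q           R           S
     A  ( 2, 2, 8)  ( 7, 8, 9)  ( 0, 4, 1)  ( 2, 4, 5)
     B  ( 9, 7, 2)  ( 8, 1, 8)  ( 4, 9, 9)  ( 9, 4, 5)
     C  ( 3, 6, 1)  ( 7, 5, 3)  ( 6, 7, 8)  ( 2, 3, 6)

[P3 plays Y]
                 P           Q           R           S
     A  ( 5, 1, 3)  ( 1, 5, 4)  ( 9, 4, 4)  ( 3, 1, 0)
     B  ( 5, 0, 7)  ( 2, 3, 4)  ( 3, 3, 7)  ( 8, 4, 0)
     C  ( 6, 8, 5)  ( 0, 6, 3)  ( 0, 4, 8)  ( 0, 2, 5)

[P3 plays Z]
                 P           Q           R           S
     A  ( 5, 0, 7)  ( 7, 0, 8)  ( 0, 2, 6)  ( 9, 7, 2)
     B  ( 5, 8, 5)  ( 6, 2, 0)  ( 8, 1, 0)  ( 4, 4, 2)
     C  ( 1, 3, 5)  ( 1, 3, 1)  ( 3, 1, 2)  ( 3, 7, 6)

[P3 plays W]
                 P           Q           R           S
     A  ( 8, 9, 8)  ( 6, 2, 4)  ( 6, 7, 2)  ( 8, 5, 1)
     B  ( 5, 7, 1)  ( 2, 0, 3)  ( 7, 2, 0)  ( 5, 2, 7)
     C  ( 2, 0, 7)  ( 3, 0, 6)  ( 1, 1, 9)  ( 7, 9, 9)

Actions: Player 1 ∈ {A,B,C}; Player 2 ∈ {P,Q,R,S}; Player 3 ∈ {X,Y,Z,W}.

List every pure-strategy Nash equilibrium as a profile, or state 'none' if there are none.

Nash profiles: (A,P,W)

(A,P,X): not NE [P1→B gives 9>2; P2→Q gives 8>2]
(A,P,Y): not NE [P1→C gives 6>5; P2→Q gives 5>1; P3→W gives 8>3]
(A,P,Z): not NE [P2→S gives 7>0; P3→W gives 8>7]
(A,P,W): NE
(A,Q,X): not NE [P1→B gives 8>7]
(A,Q,Y): not NE [P1→B gives 2>1; P3→X gives 9>4]
(A,Q,Z): not NE [P2→S gives 7>0; P3→X gives 9>8]
(A,Q,W): not NE [P2→P gives 9>2; P3→X gives 9>4]
(A,R,X): not NE [P1→C gives 6>0; P2→Q gives 8>4; P3→Z gives 6>1]
(A,R,Y): not NE [P2→Q gives 5>4; P3→Z gives 6>4]
(A,R,Z): not NE [P1→B gives 8>0; P2→S gives 7>2]
(A,R,W): not NE [P1→B gives 7>6; P2→P gives 9>7; P3→Z gives 6>2]
(A,S,X): not NE [P1→B gives 9>2; P2→Q gives 8>4]
(A,S,Y): not NE [P1→B gives 8>3; P2→Q gives 5>1; P3→X gives 5>0]
(A,S,Z): not NE [P3→X gives 5>2]
(A,S,W): not NE [P2→P gives 9>5; P3→X gives 5>1]
(B,P,X): not NE [P2→R gives 9>7; P3→Y gives 7>2]
(B,P,Y): not NE [P1→C gives 6>5; P2→S gives 4>0]
(B,P,Z): not NE [P3→Y gives 7>5]
(B,P,W): not NE [P1→A gives 8>5; P3→Y gives 7>1]
(B,Q,X): not NE [P2→R gives 9>1]
(B,Q,Y): not NE [P2→S gives 4>3; P3→X gives 8>4]
(B,Q,Z): not NE [P1→A gives 7>6; P2→P gives 8>2; P3→X gives 8>0]
(B,Q,W): not NE [P1→A gives 6>2; P2→P gives 7>0; P3→X gives 8>3]
(B,R,X): not NE [P1→C gives 6>4]
(B,R,Y): not NE [P1→A gives 9>3; P2→S gives 4>3; P3→X gives 9>7]
(B,R,Z): not NE [P2→P gives 8>1; P3→X gives 9>0]
(B,R,W): not NE [P2→P gives 7>2; P3→X gives 9>0]
(B,S,X): not NE [P2→R gives 9>4; P3→W gives 7>5]
(B,S,Y): not NE [P3→W gives 7>0]
(B,S,Z): not NE [P1→A gives 9>4; P2→P gives 8>4; P3→W gives 7>2]
(B,S,W): not NE [P1→A gives 8>5; P2→P gives 7>2]
(C,P,X): not NE [P1→B gives 9>3; P2→R gives 7>6; P3→W gives 7>1]
(C,P,Y): not NE [P3→W gives 7>5]
(C,P,Z): not NE [P1→B gives 5>1; P2→S gives 7>3; P3→W gives 7>5]
(C,P,W): not NE [P1→A gives 8>2; P2→S gives 9>0]
(C,Q,X): not NE [P1→B gives 8>7; P2→R gives 7>5; P3→W gives 6>3]
(C,Q,Y): not NE [P1→B gives 2>0; P2→P gives 8>6; P3→W gives 6>3]
(C,Q,Z): not NE [P1→A gives 7>1; P2→S gives 7>3; P3→W gives 6>1]
(C,Q,W): not NE [P1→A gives 6>3; P2→S gives 9>0]
(C,R,X): not NE [P3→W gives 9>8]
(C,R,Y): not NE [P1→A gives 9>0; P2→P gives 8>4; P3→W gives 9>8]
(C,R,Z): not NE [P1→B gives 8>3; P2→S gives 7>1; P3→W gives 9>2]
(C,R,W): not NE [P1→B gives 7>1; P2→S gives 9>1]
(C,S,X): not NE [P1→B gives 9>2; P2→R gives 7>3; P3→W gives 9>6]
(C,S,Y): not NE [P1→B gives 8>0; P2→P gives 8>2; P3→W gives 9>5]
(C,S,Z): not NE [P1→A gives 9>3; P3→W gives 9>6]
(C,S,W): not NE [P1→A gives 8>7]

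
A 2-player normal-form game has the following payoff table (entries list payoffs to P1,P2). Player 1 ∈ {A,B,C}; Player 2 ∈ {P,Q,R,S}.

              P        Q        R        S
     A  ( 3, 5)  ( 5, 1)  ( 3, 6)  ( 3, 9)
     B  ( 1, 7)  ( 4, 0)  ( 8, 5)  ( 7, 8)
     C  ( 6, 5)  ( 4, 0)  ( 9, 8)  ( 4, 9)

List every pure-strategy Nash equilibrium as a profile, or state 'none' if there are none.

Nash profiles: (B,S)

(A,P): not NE [P1→C gives 6>3; P2→S gives 9>5]
(A,Q): not NE [P2→S gives 9>1]
(A,R): not NE [P1→C gives 9>3; P2→S gives 9>6]
(A,S): not NE [P1→B gives 7>3]
(B,P): not NE [P1→C gives 6>1; P2→S gives 8>7]
(B,Q): not NE [P1→A gives 5>4; P2→S gives 8>0]
(B,R): not NE [P1→C gives 9>8; P2→S gives 8>5]
(B,S): NE
(C,P): not NE [P2→S gives 9>5]
(C,Q): not NE [P1→A gives 5>4; P2→S gives 9>0]
(C,R): not NE [P2→S gives 9>8]
(C,S): not NE [P1→B gives 7>4]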